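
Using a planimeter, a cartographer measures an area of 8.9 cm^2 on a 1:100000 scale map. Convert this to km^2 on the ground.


ground_area = 8.9 * (100000/100)^2 = 8900000.0 m^2 = 8.9 km^2

8.9 km^2


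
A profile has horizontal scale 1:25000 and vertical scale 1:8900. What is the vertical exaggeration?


VE = horizontal_scale / vertical_scale = 25000 / 8900 ≈ 2.8

2.8x


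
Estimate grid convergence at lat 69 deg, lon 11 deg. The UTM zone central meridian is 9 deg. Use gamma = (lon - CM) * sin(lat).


gamma = (11 - 9) * sin(69) = 2 * 0.93358 = 1.867 degrees

1.867 degrees


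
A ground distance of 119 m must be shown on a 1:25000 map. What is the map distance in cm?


map_cm = 119 * 100 / 25000 = 0.476 cm ≈ 0.48 cm

0.48 cm


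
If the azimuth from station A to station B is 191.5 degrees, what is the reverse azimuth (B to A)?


back azimuth = (191.5 + 180) mod 360 = 11.5 degrees

11.5 degrees


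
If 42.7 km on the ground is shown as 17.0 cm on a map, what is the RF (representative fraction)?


ground = 42.7 km = 4270000 cm; RF denominator = ground / map = 4270000 / 17.0 ≈ 251176; RF = 1:251176

1:251176


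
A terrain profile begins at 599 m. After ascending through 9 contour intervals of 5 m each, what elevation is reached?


elevation = 599 + 9 * 5 = 644 m

644 m


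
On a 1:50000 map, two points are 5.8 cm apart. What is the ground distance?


ground = 5.8 cm * 50000 / 100 = 2900.0 m = 2.9 km

2.9 km


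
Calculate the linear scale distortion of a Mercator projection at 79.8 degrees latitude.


SF = 1 / cos(79.8) = 1 / 0.177085 = 5.647

5.647


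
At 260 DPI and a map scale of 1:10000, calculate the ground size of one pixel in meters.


pixel_cm = 2.54 / 260 ≈ 0.009769 cm
ground = pixel_cm * 10000 / 100 = 2.54 * 10000 / (260 * 100) = 25400 / 26000 ≈ 0.98 m

0.98 m


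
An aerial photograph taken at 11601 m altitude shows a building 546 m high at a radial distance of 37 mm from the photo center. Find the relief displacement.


d = h * r / H = 546 * 37 / 11601 = 1.74 mm

1.74 mm


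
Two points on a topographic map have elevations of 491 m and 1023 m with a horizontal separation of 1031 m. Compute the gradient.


gradient = (1023 - 491) / 1031 = 532 / 1031 = 0.516

0.516


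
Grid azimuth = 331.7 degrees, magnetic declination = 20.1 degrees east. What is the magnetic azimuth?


magnetic azimuth = grid azimuth - declination (east +ve)
mag_az = 331.7 - 20.1 = 311.6 degrees

311.6 degrees


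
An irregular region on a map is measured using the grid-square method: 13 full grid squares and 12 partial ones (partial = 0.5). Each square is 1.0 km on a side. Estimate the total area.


effective squares = 13 + 12 * 0.5 = 19.0
area = 19.0 * 1.0 = 19.0 km^2

19.0 km^2


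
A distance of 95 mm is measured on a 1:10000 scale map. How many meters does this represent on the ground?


ground = 95 mm * 10000 / 1000 = 950.0 m

950.0 m


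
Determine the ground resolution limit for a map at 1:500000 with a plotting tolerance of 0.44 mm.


ground = 0.44 mm * 500000 / 1000 = 220.0 m

220.0 m


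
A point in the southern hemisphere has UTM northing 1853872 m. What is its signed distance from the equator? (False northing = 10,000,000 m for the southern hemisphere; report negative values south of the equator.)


For southern: actual = 1853872 - 10000000 = -8146128 m

-8146128 m


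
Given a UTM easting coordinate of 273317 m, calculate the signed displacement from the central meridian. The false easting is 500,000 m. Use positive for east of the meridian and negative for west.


displacement = 273317 - 500000 = -226683 m

-226683 m


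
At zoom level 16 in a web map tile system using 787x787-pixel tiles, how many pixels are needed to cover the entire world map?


tiles per axis = 2^16 = 65536
total tiles = 65536^2 = 4294967296
pixels per axis = 65536 * 787 = 51576832
total pixels = 51576832^2 = 2660169599156224

2660169599156224 pixels


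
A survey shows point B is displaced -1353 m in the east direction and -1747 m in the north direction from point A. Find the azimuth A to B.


az = atan2(-1353, -1747) = -142.2 deg
adjusted to 0-360: 217.8 degrees

217.8 degrees


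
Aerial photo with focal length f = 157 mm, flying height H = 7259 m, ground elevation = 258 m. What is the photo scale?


scale = f / (H - h) = 157 mm / 7001 m = 157 / 7001000 = 1:44592

1:44592


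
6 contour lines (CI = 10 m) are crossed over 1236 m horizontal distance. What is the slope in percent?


elevation change = 6 * 10 = 60 m
slope = 60 / 1236 * 100 = 4.9%

4.9%


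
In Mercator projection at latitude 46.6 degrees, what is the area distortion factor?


area_distortion = 1/cos^2(46.6) = 2.118

2.118


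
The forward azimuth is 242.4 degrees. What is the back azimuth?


back azimuth = (242.4 + 180) mod 360 = 62.4 degrees

62.4 degrees


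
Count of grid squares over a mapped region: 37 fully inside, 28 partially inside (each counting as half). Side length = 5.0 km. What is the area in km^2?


effective squares = 37 + 28 * 0.5 = 51.0
area = 51.0 * 25.0 = 1275.0 km^2

1275.0 km^2


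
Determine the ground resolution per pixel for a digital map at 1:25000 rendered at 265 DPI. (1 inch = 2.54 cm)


pixel_cm = 2.54 / 265 ≈ 0.009585 cm
ground = pixel_cm * 25000 / 100 = 2.54 * 25000 / (265 * 100) = 63500 / 26500 ≈ 2.4 m

2.4 m


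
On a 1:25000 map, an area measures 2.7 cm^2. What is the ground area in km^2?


ground_area = 2.7 * (25000/100)^2 = 168750.0 m^2 = 0.16875 km^2 ≈ 0.169 km^2

0.169 km^2


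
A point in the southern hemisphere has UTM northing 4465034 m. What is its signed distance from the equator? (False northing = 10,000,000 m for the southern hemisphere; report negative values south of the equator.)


For southern: actual = 4465034 - 10000000 = -5534966 m

-5534966 m


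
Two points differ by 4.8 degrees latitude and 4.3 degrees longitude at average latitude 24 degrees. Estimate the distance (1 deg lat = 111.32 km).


dlat_km = 4.8 * 111.32 = 534.336
dlon_km = 4.3 * 111.32 * cos(24) ≈ 437.292
dist = sqrt(534.336^2 + 437.292^2) ≈ 690.5 km

690.5 km


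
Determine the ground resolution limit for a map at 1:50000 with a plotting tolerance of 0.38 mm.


ground = 0.38 mm * 50000 / 1000 = 19.0 m

19.0 m


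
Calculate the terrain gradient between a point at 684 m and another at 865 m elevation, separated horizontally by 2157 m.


gradient = (865 - 684) / 2157 = 181 / 2157 = 0.0839

0.0839


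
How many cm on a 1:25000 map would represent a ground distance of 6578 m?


map_cm = 6578 * 100 / 25000 = 26.312 cm ≈ 26.31 cm

26.31 cm


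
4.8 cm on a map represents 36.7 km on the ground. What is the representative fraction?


ground = 36.7 km = 3670000 cm; RF denominator = ground / map = 3670000 / 4.8 ≈ 764583; RF = 1:764583

1:764583


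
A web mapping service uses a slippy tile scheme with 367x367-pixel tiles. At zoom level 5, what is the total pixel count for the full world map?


tiles per axis = 2^5 = 32
total tiles = 32^2 = 1024
pixels per axis = 32 * 367 = 11744
total pixels = 11744^2 = 137921536

137921536 pixels


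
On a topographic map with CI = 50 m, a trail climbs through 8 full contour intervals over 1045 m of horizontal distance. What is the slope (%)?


elevation change = 8 * 50 = 400 m
slope = 400 / 1045 * 100 = 38.3%

38.3%


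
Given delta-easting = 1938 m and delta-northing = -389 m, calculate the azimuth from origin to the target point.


az = atan2(1938, -389) = 101.3 deg
adjusted to 0-360: 101.3 degrees

101.3 degrees


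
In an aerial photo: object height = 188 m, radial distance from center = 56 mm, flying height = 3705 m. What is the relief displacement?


d = h * r / H = 188 * 56 / 3705 = 2.84 mm

2.84 mm


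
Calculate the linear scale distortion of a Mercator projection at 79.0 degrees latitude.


SF = 1 / cos(79.0) = 1 / 0.190809 = 5.241

5.241


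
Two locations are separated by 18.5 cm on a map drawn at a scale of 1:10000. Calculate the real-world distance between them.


ground = 18.5 cm * 10000 / 100 = 1850.0 m = 1.85 km

1.85 km


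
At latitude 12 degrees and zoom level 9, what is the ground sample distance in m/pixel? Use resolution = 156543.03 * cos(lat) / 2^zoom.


res = 156543.03 * cos(12) / 2^9 = 156543.03 * 0.9781476 / 512 = 299.07 m/pixel

299.07 m/pixel


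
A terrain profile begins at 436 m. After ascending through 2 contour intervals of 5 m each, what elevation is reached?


elevation = 436 + 2 * 5 = 446 m

446 m


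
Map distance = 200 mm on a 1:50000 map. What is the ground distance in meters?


ground = 200 mm * 50000 / 1000 = 10000.0 m

10000.0 m


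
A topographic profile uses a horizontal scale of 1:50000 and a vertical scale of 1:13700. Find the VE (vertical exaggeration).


VE = horizontal_scale / vertical_scale = 50000 / 13700 ≈ 3.6

3.6x


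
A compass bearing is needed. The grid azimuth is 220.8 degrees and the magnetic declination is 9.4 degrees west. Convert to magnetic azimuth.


magnetic azimuth = grid azimuth - declination (east +ve)
mag_az = 220.8 - -9.4 = 230.2 degrees

230.2 degrees


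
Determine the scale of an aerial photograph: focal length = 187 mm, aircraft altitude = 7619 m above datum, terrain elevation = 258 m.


scale = f / (H - h) = 187 mm / 7361 m = 187 / 7361000 = 1:39364

1:39364


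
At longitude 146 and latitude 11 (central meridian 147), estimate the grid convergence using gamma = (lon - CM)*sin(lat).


gamma = (146 - 147) * sin(11) = -1 * 0.190809 = -0.191 degrees

-0.191 degrees


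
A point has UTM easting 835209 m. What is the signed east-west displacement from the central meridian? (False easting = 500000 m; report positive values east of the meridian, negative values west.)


displacement = 835209 - 500000 = 335209 m

335209 m


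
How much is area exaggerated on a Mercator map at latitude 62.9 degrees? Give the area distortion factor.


area_distortion = 1/cos^2(62.9) = 4.819

4.819


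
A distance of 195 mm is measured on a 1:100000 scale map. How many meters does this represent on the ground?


ground = 195 mm * 100000 / 1000 = 19500.0 m

19500.0 m


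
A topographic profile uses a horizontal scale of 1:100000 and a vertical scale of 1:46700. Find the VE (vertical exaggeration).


VE = horizontal_scale / vertical_scale = 100000 / 46700 ≈ 2.1

2.1x


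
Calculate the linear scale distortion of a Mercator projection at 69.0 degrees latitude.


SF = 1 / cos(69.0) = 1 / 0.358368 = 2.79

2.79


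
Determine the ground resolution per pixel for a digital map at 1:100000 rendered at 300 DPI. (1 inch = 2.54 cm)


pixel_cm = 2.54 / 300 ≈ 0.008467 cm
ground = pixel_cm * 100000 / 100 = 2.54 * 100000 / (300 * 100) = 254000 / 30000 ≈ 8.47 m

8.47 m


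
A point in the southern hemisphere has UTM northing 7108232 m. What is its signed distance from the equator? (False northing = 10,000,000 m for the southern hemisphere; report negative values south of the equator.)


For southern: actual = 7108232 - 10000000 = -2891768 m

-2891768 m


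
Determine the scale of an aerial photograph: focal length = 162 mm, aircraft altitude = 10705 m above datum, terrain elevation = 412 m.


scale = f / (H - h) = 162 mm / 10293 m = 162 / 10293000 = 1:63537

1:63537


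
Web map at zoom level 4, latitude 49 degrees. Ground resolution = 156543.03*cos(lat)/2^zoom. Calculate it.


res = 156543.03 * cos(49) / 2^4 = 156543.03 * 0.65605903 / 16 = 6418.84 m/pixel

6418.84 m/pixel


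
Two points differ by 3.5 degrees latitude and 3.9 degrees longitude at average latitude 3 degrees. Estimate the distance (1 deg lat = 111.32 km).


dlat_km = 3.5 * 111.32 = 389.62
dlon_km = 3.9 * 111.32 * cos(3) ≈ 433.553
dist = sqrt(389.62^2 + 433.553^2) ≈ 582.9 km

582.9 km


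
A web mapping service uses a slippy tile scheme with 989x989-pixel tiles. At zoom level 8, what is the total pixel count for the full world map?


tiles per axis = 2^8 = 256
total tiles = 256^2 = 65536
pixels per axis = 256 * 989 = 253184
total pixels = 253184^2 = 64102137856

64102137856 pixels


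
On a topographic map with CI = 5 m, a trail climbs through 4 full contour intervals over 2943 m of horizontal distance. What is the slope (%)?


elevation change = 4 * 5 = 20 m
slope = 20 / 2943 * 100 = 0.7%

0.7%


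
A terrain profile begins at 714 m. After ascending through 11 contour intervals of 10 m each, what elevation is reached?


elevation = 714 + 11 * 10 = 824 m

824 m


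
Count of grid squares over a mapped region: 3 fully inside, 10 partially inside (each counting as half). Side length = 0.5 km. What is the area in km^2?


effective squares = 3 + 10 * 0.5 = 8.0
area = 8.0 * 0.25 = 2.0 km^2

2.0 km^2


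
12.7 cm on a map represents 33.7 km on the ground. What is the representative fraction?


ground = 33.7 km = 3370000 cm; RF denominator = ground / map = 3370000 / 12.7 ≈ 265354; RF = 1:265354

1:265354


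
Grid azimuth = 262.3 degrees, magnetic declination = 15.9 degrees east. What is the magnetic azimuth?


magnetic azimuth = grid azimuth - declination (east +ve)
mag_az = 262.3 - 15.9 = 246.4 degrees

246.4 degrees


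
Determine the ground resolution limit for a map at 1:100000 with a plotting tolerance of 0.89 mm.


ground = 0.89 mm * 100000 / 1000 = 89.0 m

89.0 m


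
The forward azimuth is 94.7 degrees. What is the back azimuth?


back azimuth = (94.7 + 180) mod 360 = 274.7 degrees

274.7 degrees


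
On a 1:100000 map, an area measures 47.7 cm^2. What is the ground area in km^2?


ground_area = 47.7 * (100000/100)^2 = 47700000.0 m^2 = 47.7 km^2

47.7 km^2


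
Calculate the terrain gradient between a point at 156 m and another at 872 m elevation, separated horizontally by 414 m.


gradient = (872 - 156) / 414 = 716 / 414 = 1.7295

1.7295


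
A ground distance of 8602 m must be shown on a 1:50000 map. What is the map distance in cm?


map_cm = 8602 * 100 / 50000 = 17.204 cm ≈ 17.2 cm

17.2 cm


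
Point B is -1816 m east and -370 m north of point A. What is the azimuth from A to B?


az = atan2(-1816, -370) = -101.5 deg
adjusted to 0-360: 258.5 degrees

258.5 degrees


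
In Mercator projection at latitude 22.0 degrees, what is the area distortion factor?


area_distortion = 1/cos^2(22.0) = 1.163

1.163


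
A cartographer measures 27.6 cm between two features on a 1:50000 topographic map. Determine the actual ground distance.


ground = 27.6 cm * 50000 / 100 = 13800.0 m = 13.8 km

13.8 km


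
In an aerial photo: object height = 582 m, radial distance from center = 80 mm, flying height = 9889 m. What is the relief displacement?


d = h * r / H = 582 * 80 / 9889 = 4.71 mm

4.71 mm


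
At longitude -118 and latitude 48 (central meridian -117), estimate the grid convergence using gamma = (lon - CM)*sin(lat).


gamma = (-118 - -117) * sin(48) = -1 * 0.743145 = -0.743 degrees

-0.743 degrees


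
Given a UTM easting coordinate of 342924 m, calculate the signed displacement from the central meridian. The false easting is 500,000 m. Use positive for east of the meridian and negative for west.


displacement = 342924 - 500000 = -157076 m

-157076 m


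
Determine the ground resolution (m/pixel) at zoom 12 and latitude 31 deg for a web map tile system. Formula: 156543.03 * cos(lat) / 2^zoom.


res = 156543.03 * cos(31) / 2^12 = 156543.03 * 0.8571673 / 4096 = 32.76 m/pixel

32.76 m/pixel


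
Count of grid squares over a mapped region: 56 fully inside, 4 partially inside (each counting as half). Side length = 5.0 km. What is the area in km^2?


effective squares = 56 + 4 * 0.5 = 58.0
area = 58.0 * 25.0 = 1450.0 km^2

1450.0 km^2


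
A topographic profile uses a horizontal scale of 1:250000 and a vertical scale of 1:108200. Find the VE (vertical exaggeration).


VE = horizontal_scale / vertical_scale = 250000 / 108200 ≈ 2.3

2.3x


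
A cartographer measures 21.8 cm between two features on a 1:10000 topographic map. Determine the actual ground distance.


ground = 21.8 cm * 10000 / 100 = 2180.0 m = 2.18 km

2.18 km


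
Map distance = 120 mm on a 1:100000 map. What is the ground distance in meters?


ground = 120 mm * 100000 / 1000 = 12000.0 m

12000.0 m


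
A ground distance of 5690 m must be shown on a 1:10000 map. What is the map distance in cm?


map_cm = 5690 * 100 / 10000 = 56.9 cm

56.9 cm


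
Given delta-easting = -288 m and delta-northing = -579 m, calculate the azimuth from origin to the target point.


az = atan2(-288, -579) = -153.6 deg
adjusted to 0-360: 206.4 degrees

206.4 degrees


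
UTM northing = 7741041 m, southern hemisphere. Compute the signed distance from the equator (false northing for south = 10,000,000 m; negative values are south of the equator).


For southern: actual = 7741041 - 10000000 = -2258959 m

-2258959 m


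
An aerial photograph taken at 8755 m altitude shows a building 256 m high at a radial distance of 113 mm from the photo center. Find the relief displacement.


d = h * r / H = 256 * 113 / 8755 = 3.3 mm

3.3 mm


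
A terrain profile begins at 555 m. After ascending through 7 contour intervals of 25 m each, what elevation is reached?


elevation = 555 + 7 * 25 = 730 m

730 m


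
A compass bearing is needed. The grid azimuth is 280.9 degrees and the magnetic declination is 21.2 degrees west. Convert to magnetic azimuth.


magnetic azimuth = grid azimuth - declination (east +ve)
mag_az = 280.9 - -21.2 = 302.1 degrees

302.1 degrees


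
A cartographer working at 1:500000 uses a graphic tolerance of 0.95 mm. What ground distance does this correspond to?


ground = 0.95 mm * 500000 / 1000 = 475.0 m

475.0 m


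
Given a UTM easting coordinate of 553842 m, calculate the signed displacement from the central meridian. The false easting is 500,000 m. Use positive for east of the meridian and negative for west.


displacement = 553842 - 500000 = 53842 m

53842 m


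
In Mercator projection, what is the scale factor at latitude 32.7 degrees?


SF = 1 / cos(32.7) = 1 / 0.841511 = 1.188

1.188


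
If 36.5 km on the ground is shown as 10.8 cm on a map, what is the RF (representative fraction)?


ground = 36.5 km = 3650000 cm; RF denominator = ground / map = 3650000 / 10.8 ≈ 337963; RF = 1:337963

1:337963


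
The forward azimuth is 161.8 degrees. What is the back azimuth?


back azimuth = (161.8 + 180) mod 360 = 341.8 degrees

341.8 degrees


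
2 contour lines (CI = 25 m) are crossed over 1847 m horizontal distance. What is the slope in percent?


elevation change = 2 * 25 = 50 m
slope = 50 / 1847 * 100 = 2.7%

2.7%


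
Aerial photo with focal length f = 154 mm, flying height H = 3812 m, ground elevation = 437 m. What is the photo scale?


scale = f / (H - h) = 154 mm / 3375 m = 154 / 3375000 = 1:21916

1:21916


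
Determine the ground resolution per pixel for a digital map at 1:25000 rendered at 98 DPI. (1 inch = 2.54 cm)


pixel_cm = 2.54 / 98 ≈ 0.025918 cm
ground = pixel_cm * 25000 / 100 = 2.54 * 25000 / (98 * 100) = 63500 / 9800 ≈ 6.48 m

6.48 m


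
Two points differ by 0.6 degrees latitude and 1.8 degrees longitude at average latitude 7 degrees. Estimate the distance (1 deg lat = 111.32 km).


dlat_km = 0.6 * 111.32 = 66.792
dlon_km = 1.8 * 111.32 * cos(7) ≈ 198.882
dist = sqrt(66.792^2 + 198.882^2) ≈ 209.8 km

209.8 km


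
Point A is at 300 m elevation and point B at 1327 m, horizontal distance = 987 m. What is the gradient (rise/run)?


gradient = (1327 - 300) / 987 = 1027 / 987 = 1.0405

1.0405


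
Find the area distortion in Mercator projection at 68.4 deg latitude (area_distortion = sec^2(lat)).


area_distortion = 1/cos^2(68.4) = 7.379

7.379


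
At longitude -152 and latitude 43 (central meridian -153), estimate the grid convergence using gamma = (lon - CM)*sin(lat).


gamma = (-152 - -153) * sin(43) = 1 * 0.681998 = 0.682 degrees

0.682 degrees


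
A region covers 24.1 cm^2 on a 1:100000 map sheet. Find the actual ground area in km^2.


ground_area = 24.1 * (100000/100)^2 = 24100000.0 m^2 = 24.1 km^2

24.1 km^2


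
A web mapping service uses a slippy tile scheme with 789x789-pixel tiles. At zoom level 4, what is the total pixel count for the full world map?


tiles per axis = 2^4 = 16
total tiles = 16^2 = 256
pixels per axis = 16 * 789 = 12624
total pixels = 12624^2 = 159365376

159365376 pixels


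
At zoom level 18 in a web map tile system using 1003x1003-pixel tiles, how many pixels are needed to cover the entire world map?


tiles per axis = 2^18 = 262144
total tiles = 262144^2 = 68719476736
pixels per axis = 262144 * 1003 = 262930432
total pixels = 262930432^2 = 69132412071706624

69132412071706624 pixels


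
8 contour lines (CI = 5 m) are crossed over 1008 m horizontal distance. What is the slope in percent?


elevation change = 8 * 5 = 40 m
slope = 40 / 1008 * 100 = 4.0%

4.0%


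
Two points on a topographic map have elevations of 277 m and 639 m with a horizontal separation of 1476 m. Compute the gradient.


gradient = (639 - 277) / 1476 = 362 / 1476 = 0.2453

0.2453


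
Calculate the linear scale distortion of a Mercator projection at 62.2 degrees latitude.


SF = 1 / cos(62.2) = 1 / 0.466387 = 2.144

2.144


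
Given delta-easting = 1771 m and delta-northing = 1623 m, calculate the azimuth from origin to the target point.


az = atan2(1771, 1623) = 47.5 deg
adjusted to 0-360: 47.5 degrees

47.5 degrees


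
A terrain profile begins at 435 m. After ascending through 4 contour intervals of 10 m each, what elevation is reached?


elevation = 435 + 4 * 10 = 475 m

475 m


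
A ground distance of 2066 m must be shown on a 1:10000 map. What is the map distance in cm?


map_cm = 2066 * 100 / 10000 = 20.66 cm

20.66 cm


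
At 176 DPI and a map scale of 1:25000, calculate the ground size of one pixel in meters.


pixel_cm = 2.54 / 176 ≈ 0.014432 cm
ground = pixel_cm * 25000 / 100 = 2.54 * 25000 / (176 * 100) = 63500 / 17600 ≈ 3.61 m

3.61 m


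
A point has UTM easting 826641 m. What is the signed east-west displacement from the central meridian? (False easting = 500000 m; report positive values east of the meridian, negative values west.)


displacement = 826641 - 500000 = 326641 m

326641 m


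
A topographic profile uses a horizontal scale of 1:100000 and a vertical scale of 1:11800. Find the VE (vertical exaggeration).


VE = horizontal_scale / vertical_scale = 100000 / 11800 ≈ 8.5

8.5x


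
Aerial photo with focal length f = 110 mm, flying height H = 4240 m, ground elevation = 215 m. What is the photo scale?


scale = f / (H - h) = 110 mm / 4025 m = 110 / 4025000 = 1:36591

1:36591


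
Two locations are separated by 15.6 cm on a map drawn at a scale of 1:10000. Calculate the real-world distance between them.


ground = 15.6 cm * 10000 / 100 = 1560.0 m = 1.56 km

1.56 km


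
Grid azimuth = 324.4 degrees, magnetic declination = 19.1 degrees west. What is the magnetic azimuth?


magnetic azimuth = grid azimuth - declination (east +ve)
mag_az = 324.4 - -19.1 = 343.5 degrees

343.5 degrees


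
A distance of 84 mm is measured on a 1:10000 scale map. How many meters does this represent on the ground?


ground = 84 mm * 10000 / 1000 = 840.0 m

840.0 m


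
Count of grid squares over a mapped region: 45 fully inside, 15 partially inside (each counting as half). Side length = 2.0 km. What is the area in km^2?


effective squares = 45 + 15 * 0.5 = 52.5
area = 52.5 * 4.0 = 210.0 km^2

210.0 km^2


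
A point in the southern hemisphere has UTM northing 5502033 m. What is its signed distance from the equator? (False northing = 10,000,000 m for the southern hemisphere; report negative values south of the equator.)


For southern: actual = 5502033 - 10000000 = -4497967 m

-4497967 m


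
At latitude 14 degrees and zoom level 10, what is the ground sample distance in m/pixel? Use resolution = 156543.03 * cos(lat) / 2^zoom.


res = 156543.03 * cos(14) / 2^10 = 156543.03 * 0.97029573 / 1024 = 148.33 m/pixel

148.33 m/pixel


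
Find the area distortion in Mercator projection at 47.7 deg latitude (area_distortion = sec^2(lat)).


area_distortion = 1/cos^2(47.7) = 2.208

2.208


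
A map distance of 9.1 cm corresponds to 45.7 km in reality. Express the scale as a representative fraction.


ground = 45.7 km = 4570000 cm; RF denominator = ground / map = 4570000 / 9.1 ≈ 502198; RF = 1:502198

1:502198


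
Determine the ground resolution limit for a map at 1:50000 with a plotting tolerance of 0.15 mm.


ground = 0.15 mm * 50000 / 1000 = 7.5 m

7.5 m


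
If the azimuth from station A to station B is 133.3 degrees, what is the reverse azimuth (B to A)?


back azimuth = (133.3 + 180) mod 360 = 313.3 degrees

313.3 degrees


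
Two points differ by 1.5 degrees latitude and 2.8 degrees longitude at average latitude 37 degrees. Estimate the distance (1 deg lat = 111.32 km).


dlat_km = 1.5 * 111.32 = 166.98
dlon_km = 2.8 * 111.32 * cos(37) ≈ 248.931
dist = sqrt(166.98^2 + 248.931^2) ≈ 299.7 km

299.7 km


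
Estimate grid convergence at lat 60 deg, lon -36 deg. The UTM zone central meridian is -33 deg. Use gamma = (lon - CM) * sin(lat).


gamma = (-36 - -33) * sin(60) = -3 * 0.866025 = -2.598 degrees

-2.598 degrees


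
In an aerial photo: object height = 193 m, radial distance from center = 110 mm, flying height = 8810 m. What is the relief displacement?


d = h * r / H = 193 * 110 / 8810 = 2.41 mm

2.41 mm


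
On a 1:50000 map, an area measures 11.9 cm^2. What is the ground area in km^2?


ground_area = 11.9 * (50000/100)^2 = 2975000.0 m^2 = 2.975 km^2

2.975 km^2


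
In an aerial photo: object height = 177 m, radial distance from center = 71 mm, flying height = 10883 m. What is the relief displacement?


d = h * r / H = 177 * 71 / 10883 = 1.15 mm

1.15 mm


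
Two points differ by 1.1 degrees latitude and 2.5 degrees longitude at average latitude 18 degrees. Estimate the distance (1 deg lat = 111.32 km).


dlat_km = 1.1 * 111.32 = 122.452
dlon_km = 2.5 * 111.32 * cos(18) ≈ 264.679
dist = sqrt(122.452^2 + 264.679^2) ≈ 291.6 km

291.6 km


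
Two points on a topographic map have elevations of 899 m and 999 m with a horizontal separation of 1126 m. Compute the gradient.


gradient = (999 - 899) / 1126 = 100 / 1126 = 0.0888

0.0888


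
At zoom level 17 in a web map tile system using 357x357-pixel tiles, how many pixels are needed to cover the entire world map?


tiles per axis = 2^17 = 131072
total tiles = 131072^2 = 17179869184
pixels per axis = 131072 * 357 = 46792704
total pixels = 46792704^2 = 2189557147631616

2189557147631616 pixels


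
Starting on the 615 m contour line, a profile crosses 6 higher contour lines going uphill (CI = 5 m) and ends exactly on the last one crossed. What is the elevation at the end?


elevation = 615 + 6 * 5 = 645 m

645 m


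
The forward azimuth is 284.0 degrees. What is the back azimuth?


back azimuth = (284.0 + 180) mod 360 = 104.0 degrees

104.0 degrees


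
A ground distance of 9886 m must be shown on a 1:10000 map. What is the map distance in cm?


map_cm = 9886 * 100 / 10000 = 98.86 cm

98.86 cm


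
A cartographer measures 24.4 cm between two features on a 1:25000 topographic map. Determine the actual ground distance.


ground = 24.4 cm * 25000 / 100 = 6100.0 m = 6.1 km

6.1 km


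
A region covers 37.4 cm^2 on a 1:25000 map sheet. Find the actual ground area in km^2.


ground_area = 37.4 * (25000/100)^2 = 2337500.0 m^2 = 2.3375 km^2 ≈ 2.338 km^2

2.338 km^2


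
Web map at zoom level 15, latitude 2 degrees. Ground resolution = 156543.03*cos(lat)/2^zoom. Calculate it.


res = 156543.03 * cos(2) / 2^15 = 156543.03 * 0.99939083 / 32768 = 4.77 m/pixel

4.77 m/pixel


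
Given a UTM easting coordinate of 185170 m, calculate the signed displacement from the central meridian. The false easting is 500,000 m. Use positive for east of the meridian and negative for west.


displacement = 185170 - 500000 = -314830 m

-314830 m


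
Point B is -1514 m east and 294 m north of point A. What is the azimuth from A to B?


az = atan2(-1514, 294) = -79.0 deg
adjusted to 0-360: 281.0 degrees

281.0 degrees


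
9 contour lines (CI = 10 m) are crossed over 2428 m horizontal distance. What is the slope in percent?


elevation change = 9 * 10 = 90 m
slope = 90 / 2428 * 100 = 3.7%

3.7%


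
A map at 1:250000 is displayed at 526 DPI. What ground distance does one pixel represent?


pixel_cm = 2.54 / 526 ≈ 0.004829 cm
ground = pixel_cm * 250000 / 100 = 2.54 * 250000 / (526 * 100) = 635000 / 52600 ≈ 12.07 m

12.07 m


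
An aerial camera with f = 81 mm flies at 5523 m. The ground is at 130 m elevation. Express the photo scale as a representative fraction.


scale = f / (H - h) = 81 mm / 5393 m = 81 / 5393000 = 1:66580

1:66580


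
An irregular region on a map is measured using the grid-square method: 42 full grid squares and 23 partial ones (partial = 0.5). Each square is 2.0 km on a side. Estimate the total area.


effective squares = 42 + 23 * 0.5 = 53.5
area = 53.5 * 4.0 = 214.0 km^2

214.0 km^2


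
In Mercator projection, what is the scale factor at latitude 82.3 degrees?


SF = 1 / cos(82.3) = 1 / 0.133986 = 7.463

7.463


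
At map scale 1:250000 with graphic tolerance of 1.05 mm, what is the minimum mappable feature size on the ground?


ground = 1.05 mm * 250000 / 1000 = 262.5 m

262.5 m


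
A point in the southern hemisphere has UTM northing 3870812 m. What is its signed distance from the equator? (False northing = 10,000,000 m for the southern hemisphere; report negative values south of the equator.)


For southern: actual = 3870812 - 10000000 = -6129188 m

-6129188 m


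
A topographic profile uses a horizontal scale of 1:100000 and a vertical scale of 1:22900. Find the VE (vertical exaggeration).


VE = horizontal_scale / vertical_scale = 100000 / 22900 ≈ 4.4

4.4x


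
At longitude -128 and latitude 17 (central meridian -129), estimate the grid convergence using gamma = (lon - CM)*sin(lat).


gamma = (-128 - -129) * sin(17) = 1 * 0.292372 = 0.292 degrees

0.292 degrees


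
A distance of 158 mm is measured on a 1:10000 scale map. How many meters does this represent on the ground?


ground = 158 mm * 10000 / 1000 = 1580.0 m

1580.0 m


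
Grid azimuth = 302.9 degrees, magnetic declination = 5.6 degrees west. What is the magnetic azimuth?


magnetic azimuth = grid azimuth - declination (east +ve)
mag_az = 302.9 - -5.6 = 308.5 degrees

308.5 degrees


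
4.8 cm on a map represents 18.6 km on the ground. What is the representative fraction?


ground = 18.6 km = 1860000 cm; RF denominator = ground / map = 1860000 / 4.8 = 387500; RF = 1:387500

1:387500


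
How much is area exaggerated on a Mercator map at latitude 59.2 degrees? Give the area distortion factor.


area_distortion = 1/cos^2(59.2) = 3.814

3.814


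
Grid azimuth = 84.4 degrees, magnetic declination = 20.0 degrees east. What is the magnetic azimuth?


magnetic azimuth = grid azimuth - declination (east +ve)
mag_az = 84.4 - 20.0 = 64.4 degrees

64.4 degrees


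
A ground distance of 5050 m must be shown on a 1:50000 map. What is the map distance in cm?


map_cm = 5050 * 100 / 50000 = 10.1 cm

10.1 cm


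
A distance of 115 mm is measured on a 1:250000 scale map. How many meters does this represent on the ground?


ground = 115 mm * 250000 / 1000 = 28750.0 m

28750.0 m


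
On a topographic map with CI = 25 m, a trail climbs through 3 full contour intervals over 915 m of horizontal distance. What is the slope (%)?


elevation change = 3 * 25 = 75 m
slope = 75 / 915 * 100 = 8.2%

8.2%


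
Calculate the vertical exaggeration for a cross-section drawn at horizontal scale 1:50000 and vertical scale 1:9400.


VE = horizontal_scale / vertical_scale = 50000 / 9400 ≈ 5.3

5.3x


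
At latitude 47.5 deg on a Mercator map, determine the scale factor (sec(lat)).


SF = 1 / cos(47.5) = 1 / 0.67559 = 1.48

1.48


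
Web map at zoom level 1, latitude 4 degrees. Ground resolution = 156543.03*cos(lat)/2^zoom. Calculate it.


res = 156543.03 * cos(4) / 2^1 = 156543.03 * 0.99756405 / 2 = 78080.85 m/pixel

78080.85 m/pixel


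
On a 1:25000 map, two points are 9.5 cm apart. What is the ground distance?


ground = 9.5 cm * 25000 / 100 = 2375.0 m = 2.375 km

2.375 km


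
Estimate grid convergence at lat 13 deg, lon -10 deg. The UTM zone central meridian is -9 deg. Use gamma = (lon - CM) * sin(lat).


gamma = (-10 - -9) * sin(13) = -1 * 0.224951 = -0.225 degrees

-0.225 degrees


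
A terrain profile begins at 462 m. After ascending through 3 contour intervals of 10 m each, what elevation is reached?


elevation = 462 + 3 * 10 = 492 m

492 m


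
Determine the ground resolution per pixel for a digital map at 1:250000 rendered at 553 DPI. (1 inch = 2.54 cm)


pixel_cm = 2.54 / 553 ≈ 0.004593 cm
ground = pixel_cm * 250000 / 100 = 2.54 * 250000 / (553 * 100) = 635000 / 55300 ≈ 11.48 m

11.48 m


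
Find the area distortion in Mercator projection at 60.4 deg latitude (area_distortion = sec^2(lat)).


area_distortion = 1/cos^2(60.4) = 4.099

4.099


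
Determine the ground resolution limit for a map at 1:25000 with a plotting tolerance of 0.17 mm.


ground = 0.17 mm * 25000 / 1000 = 4.25 m

4.25 m


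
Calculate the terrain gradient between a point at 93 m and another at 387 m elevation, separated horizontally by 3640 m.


gradient = (387 - 93) / 3640 = 294 / 3640 = 0.0808

0.0808


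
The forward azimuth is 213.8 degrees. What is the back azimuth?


back azimuth = (213.8 + 180) mod 360 = 33.8 degrees

33.8 degrees


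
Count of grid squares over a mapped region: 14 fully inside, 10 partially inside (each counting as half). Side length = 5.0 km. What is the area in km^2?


effective squares = 14 + 10 * 0.5 = 19.0
area = 19.0 * 25.0 = 475.0 km^2

475.0 km^2


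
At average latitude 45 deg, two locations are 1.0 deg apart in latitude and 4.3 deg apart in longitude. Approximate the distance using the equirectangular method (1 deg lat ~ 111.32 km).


dlat_km = 1.0 * 111.32 = 111.32
dlon_km = 4.3 * 111.32 * cos(45) ≈ 338.475
dist = sqrt(111.32^2 + 338.475^2) ≈ 356.3 km

356.3 km


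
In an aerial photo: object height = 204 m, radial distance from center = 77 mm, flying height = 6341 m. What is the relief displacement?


d = h * r / H = 204 * 77 / 6341 = 2.48 mm

2.48 mm


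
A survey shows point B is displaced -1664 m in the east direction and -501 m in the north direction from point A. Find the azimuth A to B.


az = atan2(-1664, -501) = -106.8 deg
adjusted to 0-360: 253.2 degrees

253.2 degrees


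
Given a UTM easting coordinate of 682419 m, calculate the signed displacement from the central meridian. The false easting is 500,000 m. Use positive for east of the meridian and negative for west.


displacement = 682419 - 500000 = 182419 m

182419 m


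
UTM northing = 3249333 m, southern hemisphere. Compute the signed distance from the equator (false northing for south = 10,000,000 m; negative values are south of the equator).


For southern: actual = 3249333 - 10000000 = -6750667 m

-6750667 m


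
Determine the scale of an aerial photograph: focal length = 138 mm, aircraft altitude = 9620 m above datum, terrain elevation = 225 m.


scale = f / (H - h) = 138 mm / 9395 m = 138 / 9395000 = 1:68080

1:68080


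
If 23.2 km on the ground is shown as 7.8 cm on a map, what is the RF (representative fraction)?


ground = 23.2 km = 2320000 cm; RF denominator = ground / map = 2320000 / 7.8 ≈ 297436; RF = 1:297436

1:297436


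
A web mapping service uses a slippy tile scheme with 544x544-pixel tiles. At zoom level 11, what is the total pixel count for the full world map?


tiles per axis = 2^11 = 2048
total tiles = 2048^2 = 4194304
pixels per axis = 2048 * 544 = 1114112
total pixels = 1114112^2 = 1241245548544

1241245548544 pixels


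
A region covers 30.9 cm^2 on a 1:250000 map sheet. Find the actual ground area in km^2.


ground_area = 30.9 * (250000/100)^2 = 193125000.0 m^2 = 193.125 km^2

193.125 km^2


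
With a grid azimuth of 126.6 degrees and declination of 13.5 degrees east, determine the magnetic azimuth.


magnetic azimuth = grid azimuth - declination (east +ve)
mag_az = 126.6 - 13.5 = 113.1 degrees

113.1 degrees


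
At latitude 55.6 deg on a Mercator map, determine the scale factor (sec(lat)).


SF = 1 / cos(55.6) = 1 / 0.564967 = 1.77

1.77


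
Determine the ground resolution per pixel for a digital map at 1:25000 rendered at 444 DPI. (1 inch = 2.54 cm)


pixel_cm = 2.54 / 444 ≈ 0.005721 cm
ground = pixel_cm * 25000 / 100 = 2.54 * 25000 / (444 * 100) = 63500 / 44400 ≈ 1.43 m

1.43 m


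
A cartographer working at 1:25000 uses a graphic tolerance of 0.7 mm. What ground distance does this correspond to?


ground = 0.7 mm * 25000 / 1000 = 17.5 m

17.5 m


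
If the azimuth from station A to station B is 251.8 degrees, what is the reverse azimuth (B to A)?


back azimuth = (251.8 + 180) mod 360 = 71.8 degrees

71.8 degrees


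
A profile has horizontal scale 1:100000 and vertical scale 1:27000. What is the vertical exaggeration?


VE = horizontal_scale / vertical_scale = 100000 / 27000 ≈ 3.7

3.7x


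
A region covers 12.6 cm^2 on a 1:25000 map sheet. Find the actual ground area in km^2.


ground_area = 12.6 * (25000/100)^2 = 787500.0 m^2 = 0.7875 km^2 ≈ 0.788 km^2

0.788 km^2


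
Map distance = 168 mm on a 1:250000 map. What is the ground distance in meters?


ground = 168 mm * 250000 / 1000 = 42000.0 m

42000.0 m


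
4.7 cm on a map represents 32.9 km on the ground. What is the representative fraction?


ground = 32.9 km = 3290000 cm; RF denominator = ground / map = 3290000 / 4.7 = 700000; RF = 1:700000

1:700000


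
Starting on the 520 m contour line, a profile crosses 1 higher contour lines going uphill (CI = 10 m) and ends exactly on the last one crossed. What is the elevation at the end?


elevation = 520 + 1 * 10 = 530 m

530 m


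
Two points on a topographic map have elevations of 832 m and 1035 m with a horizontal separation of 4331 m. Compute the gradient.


gradient = (1035 - 832) / 4331 = 203 / 4331 = 0.0469

0.0469


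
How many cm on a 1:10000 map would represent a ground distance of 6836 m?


map_cm = 6836 * 100 / 10000 = 68.36 cm

68.36 cm


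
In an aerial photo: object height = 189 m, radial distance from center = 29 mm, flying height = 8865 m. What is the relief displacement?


d = h * r / H = 189 * 29 / 8865 = 0.62 mm

0.62 mm


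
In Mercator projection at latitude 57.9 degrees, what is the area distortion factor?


area_distortion = 1/cos^2(57.9) = 3.541

3.541


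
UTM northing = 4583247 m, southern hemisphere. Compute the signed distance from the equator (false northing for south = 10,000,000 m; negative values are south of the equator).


For southern: actual = 4583247 - 10000000 = -5416753 m

-5416753 m


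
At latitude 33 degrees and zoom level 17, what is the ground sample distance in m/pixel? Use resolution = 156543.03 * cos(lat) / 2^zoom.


res = 156543.03 * cos(33) / 2^17 = 156543.03 * 0.83867057 / 131072 = 1.0 m/pixel

1.0 m/pixel
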